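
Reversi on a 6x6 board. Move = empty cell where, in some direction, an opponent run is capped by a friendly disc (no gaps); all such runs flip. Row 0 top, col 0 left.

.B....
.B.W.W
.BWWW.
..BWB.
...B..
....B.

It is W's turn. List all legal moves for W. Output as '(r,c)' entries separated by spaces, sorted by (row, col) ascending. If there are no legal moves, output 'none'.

Answer: (0,0) (2,0) (3,1) (3,5) (4,1) (4,2) (4,4) (4,5) (5,3)

Derivation:
(0,0): flips 1 -> legal
(0,2): no bracket -> illegal
(1,0): no bracket -> illegal
(1,2): no bracket -> illegal
(2,0): flips 1 -> legal
(2,5): no bracket -> illegal
(3,0): no bracket -> illegal
(3,1): flips 1 -> legal
(3,5): flips 1 -> legal
(4,1): flips 1 -> legal
(4,2): flips 1 -> legal
(4,4): flips 1 -> legal
(4,5): flips 1 -> legal
(5,2): no bracket -> illegal
(5,3): flips 1 -> legal
(5,5): no bracket -> illegal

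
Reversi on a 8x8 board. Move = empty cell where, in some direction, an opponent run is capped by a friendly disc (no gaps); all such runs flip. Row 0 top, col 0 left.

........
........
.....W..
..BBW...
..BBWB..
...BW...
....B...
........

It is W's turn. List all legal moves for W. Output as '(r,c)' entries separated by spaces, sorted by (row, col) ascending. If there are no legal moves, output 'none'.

(2,1): flips 2 -> legal
(2,2): flips 1 -> legal
(2,3): no bracket -> illegal
(2,4): no bracket -> illegal
(3,1): flips 2 -> legal
(3,5): no bracket -> illegal
(3,6): flips 1 -> legal
(4,1): flips 2 -> legal
(4,6): flips 1 -> legal
(5,1): no bracket -> illegal
(5,2): flips 2 -> legal
(5,5): no bracket -> illegal
(5,6): flips 1 -> legal
(6,2): flips 1 -> legal
(6,3): no bracket -> illegal
(6,5): no bracket -> illegal
(7,3): no bracket -> illegal
(7,4): flips 1 -> legal
(7,5): no bracket -> illegal

Answer: (2,1) (2,2) (3,1) (3,6) (4,1) (4,6) (5,2) (5,6) (6,2) (7,4)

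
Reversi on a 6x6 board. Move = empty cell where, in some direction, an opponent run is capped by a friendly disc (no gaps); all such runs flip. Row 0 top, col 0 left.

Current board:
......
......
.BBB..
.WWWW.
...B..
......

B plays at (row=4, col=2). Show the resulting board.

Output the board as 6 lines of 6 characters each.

Answer: ......
......
.BBB..
.WBWW.
..BB..
......

Derivation:
Place B at (4,2); scan 8 dirs for brackets.
Dir NW: opp run (3,1), next='.' -> no flip
Dir N: opp run (3,2) capped by B -> flip
Dir NE: opp run (3,3), next='.' -> no flip
Dir W: first cell '.' (not opp) -> no flip
Dir E: first cell 'B' (not opp) -> no flip
Dir SW: first cell '.' (not opp) -> no flip
Dir S: first cell '.' (not opp) -> no flip
Dir SE: first cell '.' (not opp) -> no flip
All flips: (3,2)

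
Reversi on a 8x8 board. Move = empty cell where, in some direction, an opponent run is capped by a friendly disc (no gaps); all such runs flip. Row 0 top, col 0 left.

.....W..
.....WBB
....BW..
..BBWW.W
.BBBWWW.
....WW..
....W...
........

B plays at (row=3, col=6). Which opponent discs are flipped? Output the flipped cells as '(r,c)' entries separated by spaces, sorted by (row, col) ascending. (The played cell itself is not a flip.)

Dir NW: opp run (2,5), next='.' -> no flip
Dir N: first cell '.' (not opp) -> no flip
Dir NE: first cell '.' (not opp) -> no flip
Dir W: opp run (3,5) (3,4) capped by B -> flip
Dir E: opp run (3,7), next=edge -> no flip
Dir SW: opp run (4,5) (5,4), next='.' -> no flip
Dir S: opp run (4,6), next='.' -> no flip
Dir SE: first cell '.' (not opp) -> no flip

Answer: (3,4) (3,5)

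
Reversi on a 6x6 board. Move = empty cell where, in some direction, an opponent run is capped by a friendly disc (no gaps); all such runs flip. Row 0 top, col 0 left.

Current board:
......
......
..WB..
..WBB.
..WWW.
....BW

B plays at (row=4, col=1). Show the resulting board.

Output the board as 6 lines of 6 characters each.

Place B at (4,1); scan 8 dirs for brackets.
Dir NW: first cell '.' (not opp) -> no flip
Dir N: first cell '.' (not opp) -> no flip
Dir NE: opp run (3,2) capped by B -> flip
Dir W: first cell '.' (not opp) -> no flip
Dir E: opp run (4,2) (4,3) (4,4), next='.' -> no flip
Dir SW: first cell '.' (not opp) -> no flip
Dir S: first cell '.' (not opp) -> no flip
Dir SE: first cell '.' (not opp) -> no flip
All flips: (3,2)

Answer: ......
......
..WB..
..BBB.
.BWWW.
....BW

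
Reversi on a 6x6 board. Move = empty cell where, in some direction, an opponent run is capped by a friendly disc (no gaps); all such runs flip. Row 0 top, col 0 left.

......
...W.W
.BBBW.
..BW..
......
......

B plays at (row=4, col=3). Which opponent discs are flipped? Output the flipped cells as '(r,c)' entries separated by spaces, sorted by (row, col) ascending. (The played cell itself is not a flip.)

Dir NW: first cell 'B' (not opp) -> no flip
Dir N: opp run (3,3) capped by B -> flip
Dir NE: first cell '.' (not opp) -> no flip
Dir W: first cell '.' (not opp) -> no flip
Dir E: first cell '.' (not opp) -> no flip
Dir SW: first cell '.' (not opp) -> no flip
Dir S: first cell '.' (not opp) -> no flip
Dir SE: first cell '.' (not opp) -> no flip

Answer: (3,3)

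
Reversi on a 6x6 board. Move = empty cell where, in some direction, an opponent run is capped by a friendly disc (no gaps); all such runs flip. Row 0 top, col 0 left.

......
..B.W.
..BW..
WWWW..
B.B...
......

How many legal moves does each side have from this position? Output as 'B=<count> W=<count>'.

Answer: B=4 W=9

Derivation:
-- B to move --
(0,3): no bracket -> illegal
(0,4): no bracket -> illegal
(0,5): no bracket -> illegal
(1,3): no bracket -> illegal
(1,5): no bracket -> illegal
(2,0): flips 2 -> legal
(2,1): no bracket -> illegal
(2,4): flips 2 -> legal
(2,5): no bracket -> illegal
(3,4): flips 1 -> legal
(4,1): no bracket -> illegal
(4,3): no bracket -> illegal
(4,4): flips 1 -> legal
B mobility = 4
-- W to move --
(0,1): flips 1 -> legal
(0,2): flips 2 -> legal
(0,3): no bracket -> illegal
(1,1): flips 1 -> legal
(1,3): flips 1 -> legal
(2,1): flips 1 -> legal
(4,1): no bracket -> illegal
(4,3): no bracket -> illegal
(5,0): flips 1 -> legal
(5,1): flips 1 -> legal
(5,2): flips 1 -> legal
(5,3): flips 1 -> legal
W mobility = 9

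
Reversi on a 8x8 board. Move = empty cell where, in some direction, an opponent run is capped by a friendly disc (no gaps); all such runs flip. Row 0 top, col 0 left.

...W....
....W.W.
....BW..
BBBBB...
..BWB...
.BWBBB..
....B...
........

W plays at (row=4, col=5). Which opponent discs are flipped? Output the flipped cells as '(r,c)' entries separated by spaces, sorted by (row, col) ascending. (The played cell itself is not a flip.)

Answer: (4,4)

Derivation:
Dir NW: opp run (3,4), next='.' -> no flip
Dir N: first cell '.' (not opp) -> no flip
Dir NE: first cell '.' (not opp) -> no flip
Dir W: opp run (4,4) capped by W -> flip
Dir E: first cell '.' (not opp) -> no flip
Dir SW: opp run (5,4), next='.' -> no flip
Dir S: opp run (5,5), next='.' -> no flip
Dir SE: first cell '.' (not opp) -> no flip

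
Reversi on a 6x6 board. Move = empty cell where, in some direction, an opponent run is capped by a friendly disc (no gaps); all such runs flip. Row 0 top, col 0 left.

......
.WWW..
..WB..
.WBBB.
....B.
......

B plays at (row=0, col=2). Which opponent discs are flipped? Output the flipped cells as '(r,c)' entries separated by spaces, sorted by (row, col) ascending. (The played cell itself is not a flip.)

Dir NW: edge -> no flip
Dir N: edge -> no flip
Dir NE: edge -> no flip
Dir W: first cell '.' (not opp) -> no flip
Dir E: first cell '.' (not opp) -> no flip
Dir SW: opp run (1,1), next='.' -> no flip
Dir S: opp run (1,2) (2,2) capped by B -> flip
Dir SE: opp run (1,3), next='.' -> no flip

Answer: (1,2) (2,2)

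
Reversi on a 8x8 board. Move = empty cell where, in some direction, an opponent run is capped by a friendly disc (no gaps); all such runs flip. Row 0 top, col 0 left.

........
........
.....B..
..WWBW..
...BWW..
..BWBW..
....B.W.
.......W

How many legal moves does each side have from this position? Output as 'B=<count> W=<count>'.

-- B to move --
(2,1): flips 1 -> legal
(2,2): no bracket -> illegal
(2,3): flips 1 -> legal
(2,4): no bracket -> illegal
(2,6): no bracket -> illegal
(3,1): flips 2 -> legal
(3,6): flips 2 -> legal
(4,1): no bracket -> illegal
(4,2): flips 1 -> legal
(4,6): flips 3 -> legal
(5,6): flips 2 -> legal
(5,7): no bracket -> illegal
(6,2): no bracket -> illegal
(6,3): flips 1 -> legal
(6,5): flips 3 -> legal
(6,7): no bracket -> illegal
(7,5): no bracket -> illegal
(7,6): no bracket -> illegal
B mobility = 9
-- W to move --
(1,4): no bracket -> illegal
(1,5): flips 1 -> legal
(1,6): no bracket -> illegal
(2,3): flips 1 -> legal
(2,4): flips 1 -> legal
(2,6): no bracket -> illegal
(3,6): no bracket -> illegal
(4,1): no bracket -> illegal
(4,2): flips 1 -> legal
(5,1): flips 1 -> legal
(6,1): no bracket -> illegal
(6,2): no bracket -> illegal
(6,3): flips 1 -> legal
(6,5): flips 2 -> legal
(7,3): flips 1 -> legal
(7,4): flips 2 -> legal
(7,5): flips 1 -> legal
W mobility = 10

Answer: B=9 W=10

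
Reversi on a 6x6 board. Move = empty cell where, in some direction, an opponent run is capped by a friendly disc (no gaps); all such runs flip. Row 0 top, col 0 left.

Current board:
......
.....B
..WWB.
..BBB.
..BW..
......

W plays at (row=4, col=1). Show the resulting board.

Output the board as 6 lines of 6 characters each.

Answer: ......
.....B
..WWB.
..WBB.
.WWW..
......

Derivation:
Place W at (4,1); scan 8 dirs for brackets.
Dir NW: first cell '.' (not opp) -> no flip
Dir N: first cell '.' (not opp) -> no flip
Dir NE: opp run (3,2) capped by W -> flip
Dir W: first cell '.' (not opp) -> no flip
Dir E: opp run (4,2) capped by W -> flip
Dir SW: first cell '.' (not opp) -> no flip
Dir S: first cell '.' (not opp) -> no flip
Dir SE: first cell '.' (not opp) -> no flip
All flips: (3,2) (4,2)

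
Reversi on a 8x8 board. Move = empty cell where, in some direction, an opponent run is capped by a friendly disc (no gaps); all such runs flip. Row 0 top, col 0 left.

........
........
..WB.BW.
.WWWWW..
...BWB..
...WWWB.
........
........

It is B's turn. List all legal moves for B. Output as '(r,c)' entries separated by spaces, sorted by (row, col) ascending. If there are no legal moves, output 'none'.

Answer: (2,1) (2,7) (4,1) (5,2) (6,3) (6,5)

Derivation:
(1,1): no bracket -> illegal
(1,2): no bracket -> illegal
(1,3): no bracket -> illegal
(1,5): no bracket -> illegal
(1,6): no bracket -> illegal
(1,7): no bracket -> illegal
(2,0): no bracket -> illegal
(2,1): flips 2 -> legal
(2,4): no bracket -> illegal
(2,7): flips 1 -> legal
(3,0): no bracket -> illegal
(3,6): no bracket -> illegal
(3,7): no bracket -> illegal
(4,0): no bracket -> illegal
(4,1): flips 1 -> legal
(4,2): no bracket -> illegal
(4,6): no bracket -> illegal
(5,2): flips 3 -> legal
(6,2): no bracket -> illegal
(6,3): flips 2 -> legal
(6,4): no bracket -> illegal
(6,5): flips 2 -> legal
(6,6): no bracket -> illegal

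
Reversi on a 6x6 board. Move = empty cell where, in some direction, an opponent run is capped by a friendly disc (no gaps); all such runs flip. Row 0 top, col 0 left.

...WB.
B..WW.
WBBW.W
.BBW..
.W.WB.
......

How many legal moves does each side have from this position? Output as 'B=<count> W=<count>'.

-- B to move --
(0,2): flips 1 -> legal
(0,5): flips 2 -> legal
(1,1): no bracket -> illegal
(1,2): no bracket -> illegal
(1,5): no bracket -> illegal
(2,4): flips 2 -> legal
(3,0): flips 1 -> legal
(3,4): flips 1 -> legal
(3,5): no bracket -> illegal
(4,0): no bracket -> illegal
(4,2): flips 1 -> legal
(5,0): flips 1 -> legal
(5,1): flips 1 -> legal
(5,2): no bracket -> illegal
(5,3): no bracket -> illegal
(5,4): flips 1 -> legal
B mobility = 9
-- W to move --
(0,0): flips 1 -> legal
(0,1): no bracket -> illegal
(0,5): flips 1 -> legal
(1,1): flips 3 -> legal
(1,2): no bracket -> illegal
(1,5): no bracket -> illegal
(3,0): flips 2 -> legal
(3,4): no bracket -> illegal
(3,5): no bracket -> illegal
(4,0): flips 2 -> legal
(4,2): flips 1 -> legal
(4,5): flips 1 -> legal
(5,3): no bracket -> illegal
(5,4): no bracket -> illegal
(5,5): flips 1 -> legal
W mobility = 8

Answer: B=9 W=8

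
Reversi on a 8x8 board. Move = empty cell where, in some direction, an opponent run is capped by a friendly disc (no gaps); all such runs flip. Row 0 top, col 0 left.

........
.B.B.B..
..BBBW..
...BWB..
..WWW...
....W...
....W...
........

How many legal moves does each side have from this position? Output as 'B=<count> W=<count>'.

Answer: B=6 W=11

Derivation:
-- B to move --
(1,4): no bracket -> illegal
(1,6): no bracket -> illegal
(2,6): flips 1 -> legal
(3,1): no bracket -> illegal
(3,2): no bracket -> illegal
(3,6): no bracket -> illegal
(4,1): no bracket -> illegal
(4,5): flips 1 -> legal
(5,1): flips 1 -> legal
(5,2): no bracket -> illegal
(5,3): flips 2 -> legal
(5,5): flips 1 -> legal
(6,3): no bracket -> illegal
(6,5): no bracket -> illegal
(7,3): no bracket -> illegal
(7,4): flips 4 -> legal
(7,5): no bracket -> illegal
B mobility = 6
-- W to move --
(0,0): flips 3 -> legal
(0,1): no bracket -> illegal
(0,2): no bracket -> illegal
(0,3): flips 3 -> legal
(0,4): no bracket -> illegal
(0,5): flips 1 -> legal
(0,6): flips 3 -> legal
(1,0): no bracket -> illegal
(1,2): flips 1 -> legal
(1,4): flips 1 -> legal
(1,6): no bracket -> illegal
(2,0): no bracket -> illegal
(2,1): flips 3 -> legal
(2,6): flips 1 -> legal
(3,1): no bracket -> illegal
(3,2): flips 1 -> legal
(3,6): flips 1 -> legal
(4,5): flips 1 -> legal
(4,6): no bracket -> illegal
W mobility = 11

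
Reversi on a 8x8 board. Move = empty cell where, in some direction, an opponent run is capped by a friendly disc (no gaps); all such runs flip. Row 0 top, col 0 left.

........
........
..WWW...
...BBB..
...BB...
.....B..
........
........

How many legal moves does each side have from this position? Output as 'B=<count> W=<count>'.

Answer: B=5 W=6

Derivation:
-- B to move --
(1,1): flips 1 -> legal
(1,2): flips 1 -> legal
(1,3): flips 2 -> legal
(1,4): flips 1 -> legal
(1,5): flips 1 -> legal
(2,1): no bracket -> illegal
(2,5): no bracket -> illegal
(3,1): no bracket -> illegal
(3,2): no bracket -> illegal
B mobility = 5
-- W to move --
(2,5): no bracket -> illegal
(2,6): no bracket -> illegal
(3,2): no bracket -> illegal
(3,6): no bracket -> illegal
(4,2): flips 1 -> legal
(4,5): flips 1 -> legal
(4,6): flips 1 -> legal
(5,2): no bracket -> illegal
(5,3): flips 2 -> legal
(5,4): flips 2 -> legal
(5,6): no bracket -> illegal
(6,4): no bracket -> illegal
(6,5): no bracket -> illegal
(6,6): flips 3 -> legal
W mobility = 6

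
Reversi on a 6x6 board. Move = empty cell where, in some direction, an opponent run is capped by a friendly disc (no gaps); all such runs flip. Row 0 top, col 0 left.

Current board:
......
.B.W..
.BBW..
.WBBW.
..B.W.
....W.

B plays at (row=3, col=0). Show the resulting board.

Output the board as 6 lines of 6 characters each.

Place B at (3,0); scan 8 dirs for brackets.
Dir NW: edge -> no flip
Dir N: first cell '.' (not opp) -> no flip
Dir NE: first cell 'B' (not opp) -> no flip
Dir W: edge -> no flip
Dir E: opp run (3,1) capped by B -> flip
Dir SW: edge -> no flip
Dir S: first cell '.' (not opp) -> no flip
Dir SE: first cell '.' (not opp) -> no flip
All flips: (3,1)

Answer: ......
.B.W..
.BBW..
BBBBW.
..B.W.
....W.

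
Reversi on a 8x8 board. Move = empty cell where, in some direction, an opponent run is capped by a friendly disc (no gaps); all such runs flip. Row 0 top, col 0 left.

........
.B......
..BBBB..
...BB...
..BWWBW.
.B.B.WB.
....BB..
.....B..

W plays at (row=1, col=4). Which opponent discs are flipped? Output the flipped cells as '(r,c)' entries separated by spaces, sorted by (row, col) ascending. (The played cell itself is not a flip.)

Answer: (2,4) (3,4)

Derivation:
Dir NW: first cell '.' (not opp) -> no flip
Dir N: first cell '.' (not opp) -> no flip
Dir NE: first cell '.' (not opp) -> no flip
Dir W: first cell '.' (not opp) -> no flip
Dir E: first cell '.' (not opp) -> no flip
Dir SW: opp run (2,3), next='.' -> no flip
Dir S: opp run (2,4) (3,4) capped by W -> flip
Dir SE: opp run (2,5), next='.' -> no flip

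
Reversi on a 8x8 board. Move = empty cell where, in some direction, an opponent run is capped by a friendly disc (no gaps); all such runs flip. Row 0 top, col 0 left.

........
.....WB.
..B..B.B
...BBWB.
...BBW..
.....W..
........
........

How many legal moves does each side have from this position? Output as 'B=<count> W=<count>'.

Answer: B=8 W=7

Derivation:
-- B to move --
(0,4): no bracket -> illegal
(0,5): flips 1 -> legal
(0,6): no bracket -> illegal
(1,4): flips 1 -> legal
(2,4): no bracket -> illegal
(2,6): flips 1 -> legal
(4,6): flips 1 -> legal
(5,4): flips 1 -> legal
(5,6): flips 1 -> legal
(6,4): no bracket -> illegal
(6,5): flips 3 -> legal
(6,6): flips 1 -> legal
B mobility = 8
-- W to move --
(0,5): no bracket -> illegal
(0,6): no bracket -> illegal
(0,7): no bracket -> illegal
(1,1): flips 3 -> legal
(1,2): no bracket -> illegal
(1,3): no bracket -> illegal
(1,4): no bracket -> illegal
(1,7): flips 1 -> legal
(2,1): no bracket -> illegal
(2,3): flips 1 -> legal
(2,4): no bracket -> illegal
(2,6): no bracket -> illegal
(3,1): no bracket -> illegal
(3,2): flips 2 -> legal
(3,7): flips 1 -> legal
(4,2): flips 2 -> legal
(4,6): no bracket -> illegal
(4,7): no bracket -> illegal
(5,2): no bracket -> illegal
(5,3): flips 1 -> legal
(5,4): no bracket -> illegal
W mobility = 7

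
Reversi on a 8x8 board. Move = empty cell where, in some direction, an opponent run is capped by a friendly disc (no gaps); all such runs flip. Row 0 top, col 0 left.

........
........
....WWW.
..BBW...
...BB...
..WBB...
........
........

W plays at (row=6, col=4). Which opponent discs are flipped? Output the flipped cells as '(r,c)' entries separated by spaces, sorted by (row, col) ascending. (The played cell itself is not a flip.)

Dir NW: opp run (5,3), next='.' -> no flip
Dir N: opp run (5,4) (4,4) capped by W -> flip
Dir NE: first cell '.' (not opp) -> no flip
Dir W: first cell '.' (not opp) -> no flip
Dir E: first cell '.' (not opp) -> no flip
Dir SW: first cell '.' (not opp) -> no flip
Dir S: first cell '.' (not opp) -> no flip
Dir SE: first cell '.' (not opp) -> no flip

Answer: (4,4) (5,4)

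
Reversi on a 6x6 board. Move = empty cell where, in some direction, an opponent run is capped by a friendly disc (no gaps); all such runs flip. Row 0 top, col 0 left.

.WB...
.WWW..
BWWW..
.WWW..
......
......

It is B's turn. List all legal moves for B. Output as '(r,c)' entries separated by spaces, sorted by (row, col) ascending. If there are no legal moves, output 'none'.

Answer: (0,0) (2,4) (4,2)

Derivation:
(0,0): flips 1 -> legal
(0,3): no bracket -> illegal
(0,4): no bracket -> illegal
(1,0): no bracket -> illegal
(1,4): no bracket -> illegal
(2,4): flips 4 -> legal
(3,0): no bracket -> illegal
(3,4): no bracket -> illegal
(4,0): no bracket -> illegal
(4,1): no bracket -> illegal
(4,2): flips 4 -> legal
(4,3): no bracket -> illegal
(4,4): no bracket -> illegal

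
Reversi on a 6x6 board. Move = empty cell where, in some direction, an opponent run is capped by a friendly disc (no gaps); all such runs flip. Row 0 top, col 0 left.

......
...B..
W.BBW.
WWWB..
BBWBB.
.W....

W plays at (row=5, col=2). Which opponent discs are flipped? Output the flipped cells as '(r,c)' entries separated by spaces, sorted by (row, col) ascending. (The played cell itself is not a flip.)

Answer: (4,1)

Derivation:
Dir NW: opp run (4,1) capped by W -> flip
Dir N: first cell 'W' (not opp) -> no flip
Dir NE: opp run (4,3), next='.' -> no flip
Dir W: first cell 'W' (not opp) -> no flip
Dir E: first cell '.' (not opp) -> no flip
Dir SW: edge -> no flip
Dir S: edge -> no flip
Dir SE: edge -> no flip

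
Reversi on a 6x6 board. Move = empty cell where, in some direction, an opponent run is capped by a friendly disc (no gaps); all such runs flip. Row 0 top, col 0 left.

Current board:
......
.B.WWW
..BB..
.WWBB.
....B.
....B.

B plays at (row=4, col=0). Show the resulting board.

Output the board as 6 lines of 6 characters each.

Place B at (4,0); scan 8 dirs for brackets.
Dir NW: edge -> no flip
Dir N: first cell '.' (not opp) -> no flip
Dir NE: opp run (3,1) capped by B -> flip
Dir W: edge -> no flip
Dir E: first cell '.' (not opp) -> no flip
Dir SW: edge -> no flip
Dir S: first cell '.' (not opp) -> no flip
Dir SE: first cell '.' (not opp) -> no flip
All flips: (3,1)

Answer: ......
.B.WWW
..BB..
.BWBB.
B...B.
....B.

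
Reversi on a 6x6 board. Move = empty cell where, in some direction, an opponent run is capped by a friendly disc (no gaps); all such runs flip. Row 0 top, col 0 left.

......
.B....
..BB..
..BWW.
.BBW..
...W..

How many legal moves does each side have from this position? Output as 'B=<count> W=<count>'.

Answer: B=5 W=7

Derivation:
-- B to move --
(2,4): flips 1 -> legal
(2,5): no bracket -> illegal
(3,5): flips 2 -> legal
(4,4): flips 2 -> legal
(4,5): flips 1 -> legal
(5,2): no bracket -> illegal
(5,4): flips 1 -> legal
B mobility = 5
-- W to move --
(0,0): flips 2 -> legal
(0,1): no bracket -> illegal
(0,2): no bracket -> illegal
(1,0): no bracket -> illegal
(1,2): flips 1 -> legal
(1,3): flips 1 -> legal
(1,4): no bracket -> illegal
(2,0): no bracket -> illegal
(2,1): flips 1 -> legal
(2,4): no bracket -> illegal
(3,0): no bracket -> illegal
(3,1): flips 2 -> legal
(4,0): flips 2 -> legal
(5,0): no bracket -> illegal
(5,1): flips 1 -> legal
(5,2): no bracket -> illegal
W mobility = 7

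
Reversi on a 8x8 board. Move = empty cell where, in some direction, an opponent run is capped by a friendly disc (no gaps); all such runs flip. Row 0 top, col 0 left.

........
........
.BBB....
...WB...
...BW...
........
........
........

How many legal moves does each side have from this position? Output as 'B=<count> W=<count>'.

-- B to move --
(2,4): no bracket -> illegal
(3,2): flips 1 -> legal
(3,5): no bracket -> illegal
(4,2): no bracket -> illegal
(4,5): flips 1 -> legal
(5,3): no bracket -> illegal
(5,4): flips 1 -> legal
(5,5): flips 2 -> legal
B mobility = 4
-- W to move --
(1,0): no bracket -> illegal
(1,1): flips 1 -> legal
(1,2): no bracket -> illegal
(1,3): flips 1 -> legal
(1,4): no bracket -> illegal
(2,0): no bracket -> illegal
(2,4): flips 1 -> legal
(2,5): no bracket -> illegal
(3,0): no bracket -> illegal
(3,1): no bracket -> illegal
(3,2): no bracket -> illegal
(3,5): flips 1 -> legal
(4,2): flips 1 -> legal
(4,5): no bracket -> illegal
(5,2): no bracket -> illegal
(5,3): flips 1 -> legal
(5,4): no bracket -> illegal
W mobility = 6

Answer: B=4 W=6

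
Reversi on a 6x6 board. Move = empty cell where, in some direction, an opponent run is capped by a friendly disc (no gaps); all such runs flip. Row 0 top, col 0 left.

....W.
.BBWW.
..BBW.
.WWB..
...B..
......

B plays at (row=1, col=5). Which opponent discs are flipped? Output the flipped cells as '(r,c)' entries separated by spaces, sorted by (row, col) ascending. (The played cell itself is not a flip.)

Dir NW: opp run (0,4), next=edge -> no flip
Dir N: first cell '.' (not opp) -> no flip
Dir NE: edge -> no flip
Dir W: opp run (1,4) (1,3) capped by B -> flip
Dir E: edge -> no flip
Dir SW: opp run (2,4) capped by B -> flip
Dir S: first cell '.' (not opp) -> no flip
Dir SE: edge -> no flip

Answer: (1,3) (1,4) (2,4)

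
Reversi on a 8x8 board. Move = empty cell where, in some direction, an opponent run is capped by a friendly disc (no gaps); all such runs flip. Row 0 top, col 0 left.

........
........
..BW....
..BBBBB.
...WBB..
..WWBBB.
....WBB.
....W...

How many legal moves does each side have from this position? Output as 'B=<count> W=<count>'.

-- B to move --
(1,2): flips 1 -> legal
(1,3): flips 1 -> legal
(1,4): flips 1 -> legal
(2,4): flips 1 -> legal
(4,1): no bracket -> illegal
(4,2): flips 1 -> legal
(5,1): flips 2 -> legal
(6,1): flips 2 -> legal
(6,2): flips 1 -> legal
(6,3): flips 3 -> legal
(7,3): flips 1 -> legal
(7,5): no bracket -> illegal
B mobility = 10
-- W to move --
(1,1): no bracket -> illegal
(1,2): no bracket -> illegal
(1,3): no bracket -> illegal
(2,1): flips 2 -> legal
(2,4): flips 3 -> legal
(2,5): flips 1 -> legal
(2,6): flips 2 -> legal
(2,7): no bracket -> illegal
(3,1): no bracket -> illegal
(3,7): no bracket -> illegal
(4,1): flips 1 -> legal
(4,2): no bracket -> illegal
(4,6): flips 3 -> legal
(4,7): flips 2 -> legal
(5,7): flips 3 -> legal
(6,3): no bracket -> illegal
(6,7): flips 5 -> legal
(7,5): no bracket -> illegal
(7,6): flips 2 -> legal
(7,7): no bracket -> illegal
W mobility = 10

Answer: B=10 W=10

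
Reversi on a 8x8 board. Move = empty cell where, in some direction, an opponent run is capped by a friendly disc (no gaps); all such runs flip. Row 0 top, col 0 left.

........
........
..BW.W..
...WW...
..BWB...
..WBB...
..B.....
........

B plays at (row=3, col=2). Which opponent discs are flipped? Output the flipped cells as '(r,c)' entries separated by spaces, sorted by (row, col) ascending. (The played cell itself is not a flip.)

Answer: (4,3)

Derivation:
Dir NW: first cell '.' (not opp) -> no flip
Dir N: first cell 'B' (not opp) -> no flip
Dir NE: opp run (2,3), next='.' -> no flip
Dir W: first cell '.' (not opp) -> no flip
Dir E: opp run (3,3) (3,4), next='.' -> no flip
Dir SW: first cell '.' (not opp) -> no flip
Dir S: first cell 'B' (not opp) -> no flip
Dir SE: opp run (4,3) capped by B -> flip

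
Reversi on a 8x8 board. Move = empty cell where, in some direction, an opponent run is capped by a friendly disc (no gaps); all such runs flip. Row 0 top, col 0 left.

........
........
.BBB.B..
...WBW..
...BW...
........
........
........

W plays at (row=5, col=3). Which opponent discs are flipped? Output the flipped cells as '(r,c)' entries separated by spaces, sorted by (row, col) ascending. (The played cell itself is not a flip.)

Answer: (4,3)

Derivation:
Dir NW: first cell '.' (not opp) -> no flip
Dir N: opp run (4,3) capped by W -> flip
Dir NE: first cell 'W' (not opp) -> no flip
Dir W: first cell '.' (not opp) -> no flip
Dir E: first cell '.' (not opp) -> no flip
Dir SW: first cell '.' (not opp) -> no flip
Dir S: first cell '.' (not opp) -> no flip
Dir SE: first cell '.' (not opp) -> no flip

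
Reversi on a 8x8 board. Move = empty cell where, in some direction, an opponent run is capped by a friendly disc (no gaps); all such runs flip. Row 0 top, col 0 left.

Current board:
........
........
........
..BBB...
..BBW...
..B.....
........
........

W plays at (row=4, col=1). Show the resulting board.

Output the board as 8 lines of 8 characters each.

Place W at (4,1); scan 8 dirs for brackets.
Dir NW: first cell '.' (not opp) -> no flip
Dir N: first cell '.' (not opp) -> no flip
Dir NE: opp run (3,2), next='.' -> no flip
Dir W: first cell '.' (not opp) -> no flip
Dir E: opp run (4,2) (4,3) capped by W -> flip
Dir SW: first cell '.' (not opp) -> no flip
Dir S: first cell '.' (not opp) -> no flip
Dir SE: opp run (5,2), next='.' -> no flip
All flips: (4,2) (4,3)

Answer: ........
........
........
..BBB...
.WWWW...
..B.....
........
........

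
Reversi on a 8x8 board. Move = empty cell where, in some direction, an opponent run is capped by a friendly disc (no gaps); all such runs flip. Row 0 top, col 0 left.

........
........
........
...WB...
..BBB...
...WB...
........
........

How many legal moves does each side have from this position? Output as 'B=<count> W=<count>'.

-- B to move --
(2,2): flips 1 -> legal
(2,3): flips 1 -> legal
(2,4): flips 1 -> legal
(3,2): flips 1 -> legal
(5,2): flips 1 -> legal
(6,2): flips 1 -> legal
(6,3): flips 1 -> legal
(6,4): flips 1 -> legal
B mobility = 8
-- W to move --
(2,3): no bracket -> illegal
(2,4): no bracket -> illegal
(2,5): no bracket -> illegal
(3,1): flips 1 -> legal
(3,2): no bracket -> illegal
(3,5): flips 2 -> legal
(4,1): no bracket -> illegal
(4,5): no bracket -> illegal
(5,1): flips 1 -> legal
(5,2): no bracket -> illegal
(5,5): flips 2 -> legal
(6,3): no bracket -> illegal
(6,4): no bracket -> illegal
(6,5): no bracket -> illegal
W mobility = 4

Answer: B=8 W=4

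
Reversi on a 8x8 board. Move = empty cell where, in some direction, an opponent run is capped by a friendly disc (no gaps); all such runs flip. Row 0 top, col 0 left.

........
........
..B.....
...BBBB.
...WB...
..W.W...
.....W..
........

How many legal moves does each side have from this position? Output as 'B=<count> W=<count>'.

-- B to move --
(3,2): no bracket -> illegal
(4,1): no bracket -> illegal
(4,2): flips 1 -> legal
(4,5): no bracket -> illegal
(5,1): no bracket -> illegal
(5,3): flips 1 -> legal
(5,5): no bracket -> illegal
(5,6): no bracket -> illegal
(6,1): flips 2 -> legal
(6,2): no bracket -> illegal
(6,3): no bracket -> illegal
(6,4): flips 1 -> legal
(6,6): no bracket -> illegal
(7,4): no bracket -> illegal
(7,5): no bracket -> illegal
(7,6): no bracket -> illegal
B mobility = 4
-- W to move --
(1,1): no bracket -> illegal
(1,2): no bracket -> illegal
(1,3): no bracket -> illegal
(2,1): no bracket -> illegal
(2,3): flips 1 -> legal
(2,4): flips 2 -> legal
(2,5): flips 1 -> legal
(2,6): no bracket -> illegal
(2,7): no bracket -> illegal
(3,1): no bracket -> illegal
(3,2): no bracket -> illegal
(3,7): no bracket -> illegal
(4,2): no bracket -> illegal
(4,5): flips 1 -> legal
(4,6): no bracket -> illegal
(4,7): no bracket -> illegal
(5,3): no bracket -> illegal
(5,5): no bracket -> illegal
W mobility = 4

Answer: B=4 W=4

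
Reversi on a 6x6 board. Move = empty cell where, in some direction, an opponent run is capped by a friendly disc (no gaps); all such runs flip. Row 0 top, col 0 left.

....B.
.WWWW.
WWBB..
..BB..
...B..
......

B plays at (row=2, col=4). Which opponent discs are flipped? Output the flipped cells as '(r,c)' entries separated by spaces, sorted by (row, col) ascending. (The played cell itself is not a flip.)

Dir NW: opp run (1,3), next='.' -> no flip
Dir N: opp run (1,4) capped by B -> flip
Dir NE: first cell '.' (not opp) -> no flip
Dir W: first cell 'B' (not opp) -> no flip
Dir E: first cell '.' (not opp) -> no flip
Dir SW: first cell 'B' (not opp) -> no flip
Dir S: first cell '.' (not opp) -> no flip
Dir SE: first cell '.' (not opp) -> no flip

Answer: (1,4)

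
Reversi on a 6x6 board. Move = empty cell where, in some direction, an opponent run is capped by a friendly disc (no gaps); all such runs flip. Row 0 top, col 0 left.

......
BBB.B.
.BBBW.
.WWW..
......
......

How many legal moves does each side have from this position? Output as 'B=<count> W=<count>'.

-- B to move --
(1,3): no bracket -> illegal
(1,5): no bracket -> illegal
(2,0): no bracket -> illegal
(2,5): flips 1 -> legal
(3,0): no bracket -> illegal
(3,4): flips 1 -> legal
(3,5): no bracket -> illegal
(4,0): flips 1 -> legal
(4,1): flips 2 -> legal
(4,2): flips 1 -> legal
(4,3): flips 2 -> legal
(4,4): flips 1 -> legal
B mobility = 7
-- W to move --
(0,0): flips 2 -> legal
(0,1): flips 2 -> legal
(0,2): flips 2 -> legal
(0,3): no bracket -> illegal
(0,4): flips 1 -> legal
(0,5): flips 2 -> legal
(1,3): flips 2 -> legal
(1,5): no bracket -> illegal
(2,0): flips 3 -> legal
(2,5): no bracket -> illegal
(3,0): no bracket -> illegal
(3,4): no bracket -> illegal
W mobility = 7

Answer: B=7 W=7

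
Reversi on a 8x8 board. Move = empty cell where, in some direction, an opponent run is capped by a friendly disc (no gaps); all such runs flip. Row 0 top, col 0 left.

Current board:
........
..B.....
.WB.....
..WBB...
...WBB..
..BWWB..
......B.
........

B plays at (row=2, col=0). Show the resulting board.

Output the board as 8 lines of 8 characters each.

Answer: ........
..B.....
BBB.....
..WBB...
...WBB..
..BWWB..
......B.
........

Derivation:
Place B at (2,0); scan 8 dirs for brackets.
Dir NW: edge -> no flip
Dir N: first cell '.' (not opp) -> no flip
Dir NE: first cell '.' (not opp) -> no flip
Dir W: edge -> no flip
Dir E: opp run (2,1) capped by B -> flip
Dir SW: edge -> no flip
Dir S: first cell '.' (not opp) -> no flip
Dir SE: first cell '.' (not opp) -> no flip
All flips: (2,1)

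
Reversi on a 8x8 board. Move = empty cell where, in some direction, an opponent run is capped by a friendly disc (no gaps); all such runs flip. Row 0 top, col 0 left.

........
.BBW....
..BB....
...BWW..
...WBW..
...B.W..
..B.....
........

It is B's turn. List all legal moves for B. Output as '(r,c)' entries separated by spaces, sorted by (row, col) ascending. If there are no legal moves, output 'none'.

(0,2): no bracket -> illegal
(0,3): flips 1 -> legal
(0,4): flips 1 -> legal
(1,4): flips 1 -> legal
(2,4): flips 1 -> legal
(2,5): no bracket -> illegal
(2,6): flips 1 -> legal
(3,2): no bracket -> illegal
(3,6): flips 2 -> legal
(4,2): flips 1 -> legal
(4,6): flips 1 -> legal
(5,2): no bracket -> illegal
(5,4): no bracket -> illegal
(5,6): flips 2 -> legal
(6,4): no bracket -> illegal
(6,5): no bracket -> illegal
(6,6): flips 1 -> legal

Answer: (0,3) (0,4) (1,4) (2,4) (2,6) (3,6) (4,2) (4,6) (5,6) (6,6)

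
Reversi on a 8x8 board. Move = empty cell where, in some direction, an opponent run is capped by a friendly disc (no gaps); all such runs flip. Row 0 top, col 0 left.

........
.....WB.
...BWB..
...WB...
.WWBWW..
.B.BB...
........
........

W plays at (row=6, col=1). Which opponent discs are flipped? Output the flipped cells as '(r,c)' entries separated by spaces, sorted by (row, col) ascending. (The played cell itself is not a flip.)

Answer: (5,1)

Derivation:
Dir NW: first cell '.' (not opp) -> no flip
Dir N: opp run (5,1) capped by W -> flip
Dir NE: first cell '.' (not opp) -> no flip
Dir W: first cell '.' (not opp) -> no flip
Dir E: first cell '.' (not opp) -> no flip
Dir SW: first cell '.' (not opp) -> no flip
Dir S: first cell '.' (not opp) -> no flip
Dir SE: first cell '.' (not opp) -> no flip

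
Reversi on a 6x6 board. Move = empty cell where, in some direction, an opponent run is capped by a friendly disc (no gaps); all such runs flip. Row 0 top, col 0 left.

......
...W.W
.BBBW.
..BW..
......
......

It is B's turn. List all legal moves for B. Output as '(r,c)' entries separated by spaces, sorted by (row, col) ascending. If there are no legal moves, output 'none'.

Answer: (0,3) (0,4) (2,5) (3,4) (4,3) (4,4)

Derivation:
(0,2): no bracket -> illegal
(0,3): flips 1 -> legal
(0,4): flips 1 -> legal
(0,5): no bracket -> illegal
(1,2): no bracket -> illegal
(1,4): no bracket -> illegal
(2,5): flips 1 -> legal
(3,4): flips 1 -> legal
(3,5): no bracket -> illegal
(4,2): no bracket -> illegal
(4,3): flips 1 -> legal
(4,4): flips 1 -> legal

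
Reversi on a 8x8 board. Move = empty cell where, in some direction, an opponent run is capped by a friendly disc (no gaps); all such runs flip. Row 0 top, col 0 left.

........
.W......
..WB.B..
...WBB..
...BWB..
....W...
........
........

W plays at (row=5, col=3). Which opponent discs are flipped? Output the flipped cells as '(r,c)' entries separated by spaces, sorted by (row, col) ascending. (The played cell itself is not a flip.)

Answer: (4,3)

Derivation:
Dir NW: first cell '.' (not opp) -> no flip
Dir N: opp run (4,3) capped by W -> flip
Dir NE: first cell 'W' (not opp) -> no flip
Dir W: first cell '.' (not opp) -> no flip
Dir E: first cell 'W' (not opp) -> no flip
Dir SW: first cell '.' (not opp) -> no flip
Dir S: first cell '.' (not opp) -> no flip
Dir SE: first cell '.' (not opp) -> no flip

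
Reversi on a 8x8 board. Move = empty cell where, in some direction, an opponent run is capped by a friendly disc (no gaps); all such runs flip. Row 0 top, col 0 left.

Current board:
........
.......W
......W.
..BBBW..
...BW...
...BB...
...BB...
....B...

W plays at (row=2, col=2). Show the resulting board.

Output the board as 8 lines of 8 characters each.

Answer: ........
.......W
..W...W.
..BWBW..
...BW...
...BB...
...BB...
....B...

Derivation:
Place W at (2,2); scan 8 dirs for brackets.
Dir NW: first cell '.' (not opp) -> no flip
Dir N: first cell '.' (not opp) -> no flip
Dir NE: first cell '.' (not opp) -> no flip
Dir W: first cell '.' (not opp) -> no flip
Dir E: first cell '.' (not opp) -> no flip
Dir SW: first cell '.' (not opp) -> no flip
Dir S: opp run (3,2), next='.' -> no flip
Dir SE: opp run (3,3) capped by W -> flip
All flips: (3,3)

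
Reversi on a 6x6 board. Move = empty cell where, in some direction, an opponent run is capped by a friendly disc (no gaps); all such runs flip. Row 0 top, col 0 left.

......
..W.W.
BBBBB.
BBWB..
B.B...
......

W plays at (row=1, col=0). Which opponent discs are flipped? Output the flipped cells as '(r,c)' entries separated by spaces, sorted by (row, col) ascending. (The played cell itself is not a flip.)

Dir NW: edge -> no flip
Dir N: first cell '.' (not opp) -> no flip
Dir NE: first cell '.' (not opp) -> no flip
Dir W: edge -> no flip
Dir E: first cell '.' (not opp) -> no flip
Dir SW: edge -> no flip
Dir S: opp run (2,0) (3,0) (4,0), next='.' -> no flip
Dir SE: opp run (2,1) capped by W -> flip

Answer: (2,1)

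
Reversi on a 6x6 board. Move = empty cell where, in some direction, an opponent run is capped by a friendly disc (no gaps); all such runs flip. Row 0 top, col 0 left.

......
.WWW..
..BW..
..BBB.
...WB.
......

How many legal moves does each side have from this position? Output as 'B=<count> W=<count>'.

-- B to move --
(0,0): flips 1 -> legal
(0,1): flips 2 -> legal
(0,2): flips 1 -> legal
(0,3): flips 2 -> legal
(0,4): flips 1 -> legal
(1,0): no bracket -> illegal
(1,4): flips 1 -> legal
(2,0): no bracket -> illegal
(2,1): no bracket -> illegal
(2,4): flips 1 -> legal
(4,2): flips 1 -> legal
(5,2): flips 1 -> legal
(5,3): flips 1 -> legal
(5,4): flips 1 -> legal
B mobility = 11
-- W to move --
(2,1): flips 2 -> legal
(2,4): no bracket -> illegal
(2,5): flips 1 -> legal
(3,1): flips 1 -> legal
(3,5): no bracket -> illegal
(4,1): flips 1 -> legal
(4,2): flips 2 -> legal
(4,5): flips 2 -> legal
(5,3): no bracket -> illegal
(5,4): no bracket -> illegal
(5,5): flips 3 -> legal
W mobility = 7

Answer: B=11 W=7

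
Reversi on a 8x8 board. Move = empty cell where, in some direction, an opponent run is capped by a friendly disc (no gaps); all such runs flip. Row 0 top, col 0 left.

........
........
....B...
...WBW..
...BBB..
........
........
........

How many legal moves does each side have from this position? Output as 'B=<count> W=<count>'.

Answer: B=8 W=4

Derivation:
-- B to move --
(2,2): flips 1 -> legal
(2,3): flips 1 -> legal
(2,5): flips 1 -> legal
(2,6): flips 1 -> legal
(3,2): flips 1 -> legal
(3,6): flips 1 -> legal
(4,2): flips 1 -> legal
(4,6): flips 1 -> legal
B mobility = 8
-- W to move --
(1,3): flips 1 -> legal
(1,4): no bracket -> illegal
(1,5): flips 1 -> legal
(2,3): no bracket -> illegal
(2,5): no bracket -> illegal
(3,2): no bracket -> illegal
(3,6): no bracket -> illegal
(4,2): no bracket -> illegal
(4,6): no bracket -> illegal
(5,2): no bracket -> illegal
(5,3): flips 2 -> legal
(5,4): no bracket -> illegal
(5,5): flips 2 -> legal
(5,6): no bracket -> illegal
W mobility = 4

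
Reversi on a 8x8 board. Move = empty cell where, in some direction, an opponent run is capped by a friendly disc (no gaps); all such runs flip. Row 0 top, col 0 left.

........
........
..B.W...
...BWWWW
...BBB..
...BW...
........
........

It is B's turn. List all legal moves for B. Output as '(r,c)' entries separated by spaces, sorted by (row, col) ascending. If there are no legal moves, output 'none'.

(1,3): no bracket -> illegal
(1,4): flips 2 -> legal
(1,5): flips 1 -> legal
(2,3): flips 1 -> legal
(2,5): flips 2 -> legal
(2,6): flips 1 -> legal
(2,7): flips 1 -> legal
(4,6): no bracket -> illegal
(4,7): no bracket -> illegal
(5,5): flips 1 -> legal
(6,3): flips 1 -> legal
(6,4): flips 1 -> legal
(6,5): flips 1 -> legal

Answer: (1,4) (1,5) (2,3) (2,5) (2,6) (2,7) (5,5) (6,3) (6,4) (6,5)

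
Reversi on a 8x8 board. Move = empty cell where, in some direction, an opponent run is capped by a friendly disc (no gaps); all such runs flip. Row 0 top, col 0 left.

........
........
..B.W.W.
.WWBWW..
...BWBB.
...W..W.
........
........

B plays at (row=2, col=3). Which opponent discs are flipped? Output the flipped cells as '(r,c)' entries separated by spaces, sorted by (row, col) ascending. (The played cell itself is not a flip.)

Answer: (3,4)

Derivation:
Dir NW: first cell '.' (not opp) -> no flip
Dir N: first cell '.' (not opp) -> no flip
Dir NE: first cell '.' (not opp) -> no flip
Dir W: first cell 'B' (not opp) -> no flip
Dir E: opp run (2,4), next='.' -> no flip
Dir SW: opp run (3,2), next='.' -> no flip
Dir S: first cell 'B' (not opp) -> no flip
Dir SE: opp run (3,4) capped by B -> flip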